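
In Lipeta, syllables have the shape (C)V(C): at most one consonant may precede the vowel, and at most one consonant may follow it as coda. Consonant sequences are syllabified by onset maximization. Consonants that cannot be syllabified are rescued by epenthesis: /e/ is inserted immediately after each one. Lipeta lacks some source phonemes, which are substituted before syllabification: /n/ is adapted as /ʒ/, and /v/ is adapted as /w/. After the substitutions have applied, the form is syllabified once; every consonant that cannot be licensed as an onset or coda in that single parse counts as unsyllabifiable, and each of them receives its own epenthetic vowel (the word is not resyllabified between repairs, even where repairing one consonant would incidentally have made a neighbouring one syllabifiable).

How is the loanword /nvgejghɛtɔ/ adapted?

Substitution: /n/ → /ʒ/, /v/ → /w/, giving /ʒwgejghɛtɔ/.
The consonants /ʒ/, /w/, /g/ cannot be parsed into a legal (C)V(C) syllable (at most one coda consonant is licensed; onsets are limited to one consonant).
Each unlicensed consonant becomes the onset of a new syllable: /ʒ/ → /ʒe/, /w/ → /we/, /g/ → /ge/.

ʒewegejgehɛtɔ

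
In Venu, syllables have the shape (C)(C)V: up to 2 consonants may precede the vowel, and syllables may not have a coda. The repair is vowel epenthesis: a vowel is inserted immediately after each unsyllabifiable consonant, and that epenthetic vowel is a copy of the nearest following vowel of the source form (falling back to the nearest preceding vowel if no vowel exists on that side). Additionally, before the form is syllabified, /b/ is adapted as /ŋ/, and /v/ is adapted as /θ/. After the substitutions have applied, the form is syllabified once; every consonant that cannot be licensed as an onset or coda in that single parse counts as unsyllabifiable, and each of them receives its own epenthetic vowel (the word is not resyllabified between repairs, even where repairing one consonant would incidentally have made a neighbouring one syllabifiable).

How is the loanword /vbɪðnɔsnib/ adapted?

Substitution: /v/ → /θ/, /b/ → /ŋ/, giving /θŋɪðnɔsniŋ/.
Under (C)(C)V, the unsyllabifiable consonants are /ŋ/ (no codas are permitted; onsets may contain at most 2 consonants).
Inserting the epenthetic vowel yields /ŋ/ → /ŋi/.

θŋɪðnɔsniŋi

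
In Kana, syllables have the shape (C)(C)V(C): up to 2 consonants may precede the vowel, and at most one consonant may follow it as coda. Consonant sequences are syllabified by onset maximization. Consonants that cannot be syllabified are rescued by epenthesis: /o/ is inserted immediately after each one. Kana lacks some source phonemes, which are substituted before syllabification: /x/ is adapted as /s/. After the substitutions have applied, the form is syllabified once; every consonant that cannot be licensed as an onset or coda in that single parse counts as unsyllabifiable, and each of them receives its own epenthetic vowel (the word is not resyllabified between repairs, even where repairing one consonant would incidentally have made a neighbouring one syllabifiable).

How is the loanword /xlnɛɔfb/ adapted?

solnɛɔfbo

Substitution: /x/ → /s/, giving /slnɛɔfb/.
Under (C)(C)V(C), the unsyllabifiable consonants are /s/, /b/ (at most one coda consonant is licensed; onsets may contain at most 2 consonants).
Inserting the epenthetic vowel yields /s/ → /so/, /b/ → /bo/.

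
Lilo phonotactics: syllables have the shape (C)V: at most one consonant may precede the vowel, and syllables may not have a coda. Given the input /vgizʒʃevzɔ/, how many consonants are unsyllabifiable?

4

The consonants /v/, /z/, /ʒ/, /v/ cannot be parsed into a legal (C)V syllable (no codas are permitted; onsets are limited to one consonant).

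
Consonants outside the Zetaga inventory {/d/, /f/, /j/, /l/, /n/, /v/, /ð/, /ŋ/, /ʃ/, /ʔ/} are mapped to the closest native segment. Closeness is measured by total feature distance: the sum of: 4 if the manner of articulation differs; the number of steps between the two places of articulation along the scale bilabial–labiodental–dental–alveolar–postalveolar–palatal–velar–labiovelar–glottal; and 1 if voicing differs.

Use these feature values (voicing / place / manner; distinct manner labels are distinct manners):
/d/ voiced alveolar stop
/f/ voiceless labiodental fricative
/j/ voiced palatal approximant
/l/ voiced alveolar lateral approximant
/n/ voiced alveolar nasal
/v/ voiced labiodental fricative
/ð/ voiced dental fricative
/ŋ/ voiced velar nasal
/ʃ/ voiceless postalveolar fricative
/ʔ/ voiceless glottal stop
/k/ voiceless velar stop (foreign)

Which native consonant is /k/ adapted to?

ʔ

/ʔ/ is closest: same manner (stop), place distance 2 (velar→glottal), same voicing; total 2. Next closest is /d/ at distance 4.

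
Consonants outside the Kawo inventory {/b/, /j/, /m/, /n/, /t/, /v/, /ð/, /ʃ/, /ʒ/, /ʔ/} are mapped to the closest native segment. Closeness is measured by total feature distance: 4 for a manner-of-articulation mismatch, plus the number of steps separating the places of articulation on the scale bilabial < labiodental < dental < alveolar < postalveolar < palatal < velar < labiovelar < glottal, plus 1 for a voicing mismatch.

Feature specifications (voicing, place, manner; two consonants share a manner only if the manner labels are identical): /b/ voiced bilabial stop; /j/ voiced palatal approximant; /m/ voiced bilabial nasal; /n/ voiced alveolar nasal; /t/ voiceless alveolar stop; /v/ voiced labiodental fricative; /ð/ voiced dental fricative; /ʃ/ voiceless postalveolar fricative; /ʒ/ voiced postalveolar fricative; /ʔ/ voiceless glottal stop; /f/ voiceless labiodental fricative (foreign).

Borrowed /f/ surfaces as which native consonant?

v

/v/ is closest: same manner (fricative), place distance 0 (labiodental→labiodental), voicing differs (+1); total 1. Next closest is /ð/ at distance 2.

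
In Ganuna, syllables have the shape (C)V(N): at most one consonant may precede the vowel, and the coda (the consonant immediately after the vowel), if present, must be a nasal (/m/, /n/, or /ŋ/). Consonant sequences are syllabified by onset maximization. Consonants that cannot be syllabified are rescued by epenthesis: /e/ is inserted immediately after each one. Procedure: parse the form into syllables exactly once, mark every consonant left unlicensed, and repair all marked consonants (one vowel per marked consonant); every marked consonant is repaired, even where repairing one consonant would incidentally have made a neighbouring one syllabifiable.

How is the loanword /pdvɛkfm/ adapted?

The consonants /p/, /d/, /k/, /f/, /m/ cannot be parsed into a legal (C)V(N) syllable (only a nasal (/m/, /n/, or /ŋ/) is licensed in coda position; onsets are limited to one consonant).
Inserting the epenthetic vowel yields /p/ → /pe/, /d/ → /de/, /k/ → /ke/, /f/ → /fe/, /m/ → /me/.

pedevɛkefeme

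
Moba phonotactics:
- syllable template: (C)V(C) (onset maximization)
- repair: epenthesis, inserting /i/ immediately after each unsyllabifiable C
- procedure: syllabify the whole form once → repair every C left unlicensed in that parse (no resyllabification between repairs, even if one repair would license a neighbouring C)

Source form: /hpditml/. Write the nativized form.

Under (C)V(C), the unsyllabifiable consonants are /h/, /p/, /m/, /l/ (at most one coda consonant is licensed; onsets are limited to one consonant).
Each unlicensed consonant becomes the onset of a new syllable: /h/ → /hi/, /p/ → /pi/, /m/ → /mi/, /l/ → /li/.

hipiditmili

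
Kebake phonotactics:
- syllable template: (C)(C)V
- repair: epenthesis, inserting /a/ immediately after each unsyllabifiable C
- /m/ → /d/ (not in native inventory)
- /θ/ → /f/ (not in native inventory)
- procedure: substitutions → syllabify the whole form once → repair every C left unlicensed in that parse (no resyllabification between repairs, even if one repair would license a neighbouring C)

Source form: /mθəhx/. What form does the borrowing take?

Substitution: /m/ → /d/, /θ/ → /f/, giving /dfəhx/.
The consonants /h/, /x/ cannot be parsed into a legal (C)(C)V syllable (no codas are permitted; onsets may contain at most 2 consonants).
Epenthesis after each stranded consonant: /h/ → /ha/, /x/ → /xa/.

dfəhaxa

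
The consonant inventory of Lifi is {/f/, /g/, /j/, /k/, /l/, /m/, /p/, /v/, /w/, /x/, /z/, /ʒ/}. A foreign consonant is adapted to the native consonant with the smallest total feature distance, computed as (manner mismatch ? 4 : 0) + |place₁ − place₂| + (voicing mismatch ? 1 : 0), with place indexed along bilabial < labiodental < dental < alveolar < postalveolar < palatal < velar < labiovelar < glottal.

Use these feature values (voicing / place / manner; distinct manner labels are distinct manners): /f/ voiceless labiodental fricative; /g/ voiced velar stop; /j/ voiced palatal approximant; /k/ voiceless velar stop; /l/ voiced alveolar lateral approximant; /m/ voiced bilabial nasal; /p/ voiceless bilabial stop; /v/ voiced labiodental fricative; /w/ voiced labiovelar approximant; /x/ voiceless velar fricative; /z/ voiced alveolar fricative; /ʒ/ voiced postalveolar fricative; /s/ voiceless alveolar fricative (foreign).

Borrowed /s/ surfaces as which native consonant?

z

/z/ is closest: same manner (fricative), place distance 0 (alveolar→alveolar), voicing differs (+1); total 1. Next closest is /f/ at distance 2.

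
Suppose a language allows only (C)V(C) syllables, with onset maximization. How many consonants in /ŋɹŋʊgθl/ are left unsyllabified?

4

Under (C)V(C), the unsyllabifiable consonants are /ŋ/, /ɹ/, /θ/, /l/ (at most one coda consonant is licensed; onsets are limited to one consonant).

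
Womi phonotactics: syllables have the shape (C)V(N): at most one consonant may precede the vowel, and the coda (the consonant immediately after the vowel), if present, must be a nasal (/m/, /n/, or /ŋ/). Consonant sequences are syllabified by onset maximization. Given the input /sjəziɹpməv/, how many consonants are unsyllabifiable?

Syllabifying with onset maximization leaves /s/, /ɹ/, /p/, /v/ stranded (only a nasal (/m/, /n/, or /ŋ/) is licensed in coda position; onsets are limited to one consonant).

4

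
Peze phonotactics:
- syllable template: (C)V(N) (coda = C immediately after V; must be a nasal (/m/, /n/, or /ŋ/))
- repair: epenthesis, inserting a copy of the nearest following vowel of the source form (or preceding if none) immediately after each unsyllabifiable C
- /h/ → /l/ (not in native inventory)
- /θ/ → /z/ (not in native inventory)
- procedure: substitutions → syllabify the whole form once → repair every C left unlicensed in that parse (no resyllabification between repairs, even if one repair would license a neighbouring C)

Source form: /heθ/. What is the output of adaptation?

Substitution: /h/ → /l/, /θ/ → /z/, giving /lez/.
Under (C)V(N), the unsyllabifiable consonants are /z/ (only a nasal (/m/, /n/, or /ŋ/) is licensed in coda position; onsets are limited to one consonant).
Inserting the epenthetic vowel yields /z/ → /ze/.

leze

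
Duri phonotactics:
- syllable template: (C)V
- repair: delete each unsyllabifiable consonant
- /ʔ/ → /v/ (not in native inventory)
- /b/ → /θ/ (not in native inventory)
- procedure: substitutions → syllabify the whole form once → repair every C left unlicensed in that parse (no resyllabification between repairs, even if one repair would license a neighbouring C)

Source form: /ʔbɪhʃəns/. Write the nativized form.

θɪʃə

Substitution: /ʔ/ → /v/, /b/ → /θ/, giving /vθɪhʃəns/.
Syllabifying with onset maximization leaves /v/, /h/, /n/, /s/ stranded (no codas are permitted; onsets are limited to one consonant).
Deleting the stranded consonants removes /v/, /h/, /n/, /s/.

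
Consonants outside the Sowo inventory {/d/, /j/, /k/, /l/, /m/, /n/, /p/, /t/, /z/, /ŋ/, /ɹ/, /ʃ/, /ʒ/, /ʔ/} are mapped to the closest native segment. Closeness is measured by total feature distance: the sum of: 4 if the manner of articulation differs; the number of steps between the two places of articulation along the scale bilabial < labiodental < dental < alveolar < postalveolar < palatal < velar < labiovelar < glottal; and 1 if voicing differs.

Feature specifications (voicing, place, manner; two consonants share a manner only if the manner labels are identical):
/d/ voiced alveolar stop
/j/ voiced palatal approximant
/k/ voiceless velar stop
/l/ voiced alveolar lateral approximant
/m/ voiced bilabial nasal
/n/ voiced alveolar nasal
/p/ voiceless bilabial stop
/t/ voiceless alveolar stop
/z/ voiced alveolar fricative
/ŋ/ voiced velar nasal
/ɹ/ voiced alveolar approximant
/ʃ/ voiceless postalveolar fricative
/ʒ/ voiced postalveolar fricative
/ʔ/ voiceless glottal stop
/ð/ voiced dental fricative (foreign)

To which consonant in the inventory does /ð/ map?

/z/ is closest: same manner (fricative), place distance 1 (dental→alveolar), same voicing; total 1. Next closest is /ʒ/ at distance 2.

z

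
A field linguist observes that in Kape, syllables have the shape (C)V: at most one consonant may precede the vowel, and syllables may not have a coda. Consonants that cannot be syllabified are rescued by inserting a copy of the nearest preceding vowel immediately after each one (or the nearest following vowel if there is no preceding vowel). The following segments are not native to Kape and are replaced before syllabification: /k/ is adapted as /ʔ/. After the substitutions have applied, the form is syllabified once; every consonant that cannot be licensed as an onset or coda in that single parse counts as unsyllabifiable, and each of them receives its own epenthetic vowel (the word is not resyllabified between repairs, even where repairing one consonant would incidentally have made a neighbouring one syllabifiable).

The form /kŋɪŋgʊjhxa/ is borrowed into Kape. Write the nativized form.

ʔɪŋɪŋɪgʊjʊhʊxa

Substitution: /k/ → /ʔ/, giving /ʔŋɪŋgʊjhxa/.
The consonants /ʔ/, /ŋ/, /j/, /h/ cannot be parsed into a legal (C)V syllable (no codas are permitted; onsets are limited to one consonant).
Each unlicensed consonant becomes the onset of a new syllable: /ʔ/ → /ʔɪ/, /ŋ/ → /ŋɪ/, /j/ → /jʊ/, /h/ → /hʊ/.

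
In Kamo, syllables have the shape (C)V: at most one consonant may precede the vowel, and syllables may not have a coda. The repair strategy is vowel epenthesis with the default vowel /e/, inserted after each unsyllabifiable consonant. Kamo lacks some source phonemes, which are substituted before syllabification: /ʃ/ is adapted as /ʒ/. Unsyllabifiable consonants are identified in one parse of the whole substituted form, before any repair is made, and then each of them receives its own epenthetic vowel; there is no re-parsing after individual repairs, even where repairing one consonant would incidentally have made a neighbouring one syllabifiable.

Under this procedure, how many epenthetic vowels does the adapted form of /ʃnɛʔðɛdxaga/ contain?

After substitution the input is /ʒnɛʔðɛdxaga/.
The unsyllabifiable consonants are /ʒ/, /ʔ/, /d/; each receives one epenthetic vowel.

3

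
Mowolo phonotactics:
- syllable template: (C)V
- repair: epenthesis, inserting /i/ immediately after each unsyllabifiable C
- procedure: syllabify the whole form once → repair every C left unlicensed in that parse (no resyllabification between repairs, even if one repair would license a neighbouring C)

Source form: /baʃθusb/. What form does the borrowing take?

baʃiθusibi

Under (C)V, the unsyllabifiable consonants are /ʃ/, /s/, /b/ (no codas are permitted; onsets are limited to one consonant).
Inserting the epenthetic vowel yields /ʃ/ → /ʃi/, /s/ → /si/, /b/ → /bi/.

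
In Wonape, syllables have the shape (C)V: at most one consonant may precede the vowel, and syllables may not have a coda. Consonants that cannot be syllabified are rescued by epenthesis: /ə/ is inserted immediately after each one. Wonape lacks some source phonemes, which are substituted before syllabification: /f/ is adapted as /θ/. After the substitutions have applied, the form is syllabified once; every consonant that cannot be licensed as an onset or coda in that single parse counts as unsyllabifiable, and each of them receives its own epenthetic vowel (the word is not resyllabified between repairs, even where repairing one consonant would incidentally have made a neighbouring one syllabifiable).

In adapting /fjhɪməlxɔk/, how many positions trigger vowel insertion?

4

After substitution the input is /θjhɪməlxɔk/.
The unsyllabifiable consonants are /θ/, /j/, /l/, /k/; each receives one epenthetic vowel.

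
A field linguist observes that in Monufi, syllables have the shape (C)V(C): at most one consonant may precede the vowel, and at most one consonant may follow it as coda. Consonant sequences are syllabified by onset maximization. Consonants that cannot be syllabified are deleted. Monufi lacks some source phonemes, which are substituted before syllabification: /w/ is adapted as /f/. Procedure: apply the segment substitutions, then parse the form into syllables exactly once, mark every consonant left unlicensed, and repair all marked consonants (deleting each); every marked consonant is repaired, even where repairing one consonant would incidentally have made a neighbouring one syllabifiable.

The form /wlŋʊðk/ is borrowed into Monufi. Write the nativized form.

Substitution: /w/ → /f/, giving /flŋʊðk/.
The consonants /f/, /l/, /k/ cannot be parsed into a legal (C)V(C) syllable (at most one coda consonant is licensed; onsets are limited to one consonant).
Deletion applies to /f/, /l/, /k/.

ŋʊð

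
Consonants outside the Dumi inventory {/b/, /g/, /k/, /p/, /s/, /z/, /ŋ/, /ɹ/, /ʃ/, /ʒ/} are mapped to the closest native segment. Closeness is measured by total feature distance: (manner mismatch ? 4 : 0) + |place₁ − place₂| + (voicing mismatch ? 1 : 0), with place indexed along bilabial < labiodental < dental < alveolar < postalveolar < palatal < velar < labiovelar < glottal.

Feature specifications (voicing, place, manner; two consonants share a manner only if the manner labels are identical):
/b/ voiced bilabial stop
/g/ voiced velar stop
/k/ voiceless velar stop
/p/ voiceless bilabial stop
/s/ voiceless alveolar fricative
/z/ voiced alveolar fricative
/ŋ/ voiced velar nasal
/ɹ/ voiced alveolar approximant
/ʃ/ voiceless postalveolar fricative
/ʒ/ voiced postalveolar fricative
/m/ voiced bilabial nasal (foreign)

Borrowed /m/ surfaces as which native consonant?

b

/b/ is closest: manner differs (nasal→stop, +4), place distance 0 (bilabial→bilabial), same voicing; total 4. Next closest is /p/ at distance 5.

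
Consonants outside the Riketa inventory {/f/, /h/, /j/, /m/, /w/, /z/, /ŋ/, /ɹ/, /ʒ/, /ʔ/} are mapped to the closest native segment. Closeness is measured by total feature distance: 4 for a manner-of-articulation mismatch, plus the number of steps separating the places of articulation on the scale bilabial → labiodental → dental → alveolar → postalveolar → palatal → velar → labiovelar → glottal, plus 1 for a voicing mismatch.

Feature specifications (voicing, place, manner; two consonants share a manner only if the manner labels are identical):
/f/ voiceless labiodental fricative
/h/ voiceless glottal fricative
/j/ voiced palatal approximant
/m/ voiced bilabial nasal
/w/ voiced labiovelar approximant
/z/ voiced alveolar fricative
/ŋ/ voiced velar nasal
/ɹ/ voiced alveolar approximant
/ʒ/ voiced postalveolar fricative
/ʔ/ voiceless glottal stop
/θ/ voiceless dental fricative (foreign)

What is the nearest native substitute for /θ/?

/f/ is closest: same manner (fricative), place distance 1 (dental→labiodental), same voicing; total 1. Next closest is /z/ at distance 2.

f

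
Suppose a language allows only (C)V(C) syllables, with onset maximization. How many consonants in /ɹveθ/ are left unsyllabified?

Under (C)V(C), the unsyllabifiable consonants are /ɹ/ (at most one coda consonant is licensed; onsets are limited to one consonant).

1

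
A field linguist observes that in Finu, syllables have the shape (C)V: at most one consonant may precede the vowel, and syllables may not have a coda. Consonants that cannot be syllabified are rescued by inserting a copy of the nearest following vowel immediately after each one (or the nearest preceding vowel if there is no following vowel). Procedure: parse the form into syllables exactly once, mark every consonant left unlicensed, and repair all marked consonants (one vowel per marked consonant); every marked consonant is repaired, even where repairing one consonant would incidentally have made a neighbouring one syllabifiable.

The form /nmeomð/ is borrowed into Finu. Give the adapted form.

nemeomoðo

Syllabifying with onset maximization leaves /n/, /m/, /ð/ stranded (no codas are permitted; onsets are limited to one consonant).
Each unlicensed consonant becomes the onset of a new syllable: /n/ → /ne/, /m/ → /mo/, /ð/ → /ðo/.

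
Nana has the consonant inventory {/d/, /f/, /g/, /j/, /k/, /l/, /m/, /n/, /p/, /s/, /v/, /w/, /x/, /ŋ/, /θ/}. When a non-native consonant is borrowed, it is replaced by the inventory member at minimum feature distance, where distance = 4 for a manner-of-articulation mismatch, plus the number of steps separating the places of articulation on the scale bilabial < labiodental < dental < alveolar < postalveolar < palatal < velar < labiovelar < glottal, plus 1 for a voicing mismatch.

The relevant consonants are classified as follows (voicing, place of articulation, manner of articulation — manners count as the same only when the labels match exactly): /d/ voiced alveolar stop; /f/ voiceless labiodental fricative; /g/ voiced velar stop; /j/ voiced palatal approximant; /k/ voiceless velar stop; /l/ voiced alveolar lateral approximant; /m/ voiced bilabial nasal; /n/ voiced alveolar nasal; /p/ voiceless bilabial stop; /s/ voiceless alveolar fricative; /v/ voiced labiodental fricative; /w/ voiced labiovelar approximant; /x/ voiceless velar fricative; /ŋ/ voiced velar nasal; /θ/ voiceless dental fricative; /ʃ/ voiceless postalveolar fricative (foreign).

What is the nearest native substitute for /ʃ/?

s

/s/ is closest: same manner (fricative), place distance 1 (postalveolar→alveolar), same voicing; total 1. Next closest is /x/ at distance 2.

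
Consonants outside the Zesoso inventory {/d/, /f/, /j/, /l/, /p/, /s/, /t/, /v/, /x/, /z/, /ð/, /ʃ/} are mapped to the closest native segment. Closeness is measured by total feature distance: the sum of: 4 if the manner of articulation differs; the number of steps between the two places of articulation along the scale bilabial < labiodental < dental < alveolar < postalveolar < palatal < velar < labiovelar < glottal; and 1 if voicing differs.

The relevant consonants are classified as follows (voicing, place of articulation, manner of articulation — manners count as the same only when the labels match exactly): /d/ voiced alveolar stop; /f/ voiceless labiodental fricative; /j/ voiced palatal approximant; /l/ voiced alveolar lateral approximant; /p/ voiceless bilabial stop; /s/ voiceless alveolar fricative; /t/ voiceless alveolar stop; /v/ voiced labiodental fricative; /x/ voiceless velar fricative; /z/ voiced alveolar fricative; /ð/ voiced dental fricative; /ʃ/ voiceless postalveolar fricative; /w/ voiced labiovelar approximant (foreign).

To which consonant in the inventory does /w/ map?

j

/j/ is closest: same manner (approximant), place distance 2 (labiovelar→palatal), same voicing; total 2. Next closest is /x/ at distance 6.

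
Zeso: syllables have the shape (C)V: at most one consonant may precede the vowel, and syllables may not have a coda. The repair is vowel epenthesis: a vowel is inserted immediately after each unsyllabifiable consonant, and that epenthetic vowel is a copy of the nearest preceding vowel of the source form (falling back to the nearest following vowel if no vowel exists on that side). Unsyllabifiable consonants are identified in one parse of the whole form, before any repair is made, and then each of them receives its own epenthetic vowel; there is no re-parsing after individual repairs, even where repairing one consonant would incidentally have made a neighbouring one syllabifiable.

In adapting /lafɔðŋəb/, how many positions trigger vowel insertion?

2

The unsyllabifiable consonants are /ð/, /b/; each receives one epenthetic vowel.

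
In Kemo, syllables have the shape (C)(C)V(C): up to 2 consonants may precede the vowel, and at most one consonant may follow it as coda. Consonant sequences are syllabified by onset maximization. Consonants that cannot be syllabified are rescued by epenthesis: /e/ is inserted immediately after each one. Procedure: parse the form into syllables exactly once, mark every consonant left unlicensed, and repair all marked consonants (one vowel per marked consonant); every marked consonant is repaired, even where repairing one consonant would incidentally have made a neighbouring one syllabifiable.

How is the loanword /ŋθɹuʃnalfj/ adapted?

ŋeθɹuʃnalfeje

Under (C)(C)V(C), the unsyllabifiable consonants are /ŋ/, /f/, /j/ (at most one coda consonant is licensed; onsets may contain at most 2 consonants).
Inserting the epenthetic vowel yields /ŋ/ → /ŋe/, /f/ → /fe/, /j/ → /je/.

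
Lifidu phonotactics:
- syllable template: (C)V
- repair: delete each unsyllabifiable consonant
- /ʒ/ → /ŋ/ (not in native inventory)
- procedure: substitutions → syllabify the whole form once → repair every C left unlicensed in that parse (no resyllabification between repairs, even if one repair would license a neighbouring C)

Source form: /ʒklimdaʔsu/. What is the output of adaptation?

lidasu

Substitution: /ʒ/ → /ŋ/, giving /ŋklimdaʔsu/.
Under (C)V, the unsyllabifiable consonants are /ŋ/, /k/, /m/, /ʔ/ (no codas are permitted; onsets are limited to one consonant).
Deletion applies to /ŋ/, /k/, /m/, /ʔ/.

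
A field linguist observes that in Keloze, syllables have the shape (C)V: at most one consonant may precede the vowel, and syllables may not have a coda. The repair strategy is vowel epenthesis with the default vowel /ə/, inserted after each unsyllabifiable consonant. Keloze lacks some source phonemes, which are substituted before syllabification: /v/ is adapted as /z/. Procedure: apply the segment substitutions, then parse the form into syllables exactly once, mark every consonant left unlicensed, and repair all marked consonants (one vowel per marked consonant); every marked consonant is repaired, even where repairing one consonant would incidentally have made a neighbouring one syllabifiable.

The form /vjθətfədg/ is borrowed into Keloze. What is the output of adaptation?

Substitution: /v/ → /z/, giving /zjθətfədg/.
Under (C)V, the unsyllabifiable consonants are /z/, /j/, /t/, /d/, /g/ (no codas are permitted; onsets are limited to one consonant).
Inserting the epenthetic vowel yields /z/ → /zə/, /j/ → /jə/, /t/ → /tə/, /d/ → /də/, /g/ → /gə/.

zəjəθətəfədəgə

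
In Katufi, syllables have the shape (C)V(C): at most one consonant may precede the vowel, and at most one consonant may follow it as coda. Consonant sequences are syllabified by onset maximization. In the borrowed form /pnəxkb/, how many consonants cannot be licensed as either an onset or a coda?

3

Under (C)V(C), the unsyllabifiable consonants are /p/, /k/, /b/ (at most one coda consonant is licensed; onsets are limited to one consonant).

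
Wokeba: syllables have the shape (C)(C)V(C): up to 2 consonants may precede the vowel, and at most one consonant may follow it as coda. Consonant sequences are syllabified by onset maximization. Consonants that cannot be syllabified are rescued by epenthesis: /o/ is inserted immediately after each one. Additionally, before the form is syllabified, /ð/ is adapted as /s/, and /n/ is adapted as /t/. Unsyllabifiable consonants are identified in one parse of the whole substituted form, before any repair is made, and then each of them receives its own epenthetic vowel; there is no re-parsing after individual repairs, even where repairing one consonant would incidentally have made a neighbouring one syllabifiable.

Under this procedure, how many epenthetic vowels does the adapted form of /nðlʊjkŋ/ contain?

After substitution the input is /tslʊjkŋ/.
The unsyllabifiable consonants are /t/, /k/, /ŋ/; each receives one epenthetic vowel.

3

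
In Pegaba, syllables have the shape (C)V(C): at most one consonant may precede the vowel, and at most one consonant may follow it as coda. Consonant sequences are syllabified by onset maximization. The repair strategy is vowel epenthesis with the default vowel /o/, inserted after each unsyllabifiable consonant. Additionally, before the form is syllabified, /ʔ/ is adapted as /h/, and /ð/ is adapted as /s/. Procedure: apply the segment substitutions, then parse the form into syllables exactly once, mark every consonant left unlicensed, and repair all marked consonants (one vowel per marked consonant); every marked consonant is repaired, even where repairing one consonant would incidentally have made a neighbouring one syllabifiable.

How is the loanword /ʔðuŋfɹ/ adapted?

Substitution: /ʔ/ → /h/, /ð/ → /s/, giving /hsuŋfɹ/.
Under (C)V(C), the unsyllabifiable consonants are /h/, /f/, /ɹ/ (at most one coda consonant is licensed; onsets are limited to one consonant).
Inserting the epenthetic vowel yields /h/ → /ho/, /f/ → /fo/, /ɹ/ → /ɹo/.

hosuŋfoɹo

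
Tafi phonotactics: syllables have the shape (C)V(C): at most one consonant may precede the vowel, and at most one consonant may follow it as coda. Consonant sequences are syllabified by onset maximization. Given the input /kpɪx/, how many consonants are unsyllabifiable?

1

The consonants /k/ cannot be parsed into a legal (C)V(C) syllable (at most one coda consonant is licensed; onsets are limited to one consonant).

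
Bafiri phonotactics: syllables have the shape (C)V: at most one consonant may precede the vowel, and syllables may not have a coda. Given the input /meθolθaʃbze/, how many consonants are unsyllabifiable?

3

Syllabifying with onset maximization leaves /l/, /ʃ/, /b/ stranded (no codas are permitted; onsets are limited to one consonant).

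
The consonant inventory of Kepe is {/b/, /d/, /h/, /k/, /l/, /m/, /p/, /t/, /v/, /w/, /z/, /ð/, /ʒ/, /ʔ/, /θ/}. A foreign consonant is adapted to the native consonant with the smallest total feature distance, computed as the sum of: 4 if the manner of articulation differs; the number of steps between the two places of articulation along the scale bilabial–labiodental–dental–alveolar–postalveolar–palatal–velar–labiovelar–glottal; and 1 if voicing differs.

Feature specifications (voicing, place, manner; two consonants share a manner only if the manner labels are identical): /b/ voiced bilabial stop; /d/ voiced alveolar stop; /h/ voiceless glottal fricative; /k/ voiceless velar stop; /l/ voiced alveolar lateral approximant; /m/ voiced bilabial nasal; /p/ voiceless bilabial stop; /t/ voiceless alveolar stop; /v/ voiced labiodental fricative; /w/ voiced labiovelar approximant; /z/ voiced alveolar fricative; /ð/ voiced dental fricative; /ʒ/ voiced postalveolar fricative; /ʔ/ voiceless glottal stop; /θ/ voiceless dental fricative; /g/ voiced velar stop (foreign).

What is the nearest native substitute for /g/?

/k/ is closest: same manner (stop), place distance 0 (velar→velar), voicing differs (+1); total 1. Next closest is /d/ at distance 3.

k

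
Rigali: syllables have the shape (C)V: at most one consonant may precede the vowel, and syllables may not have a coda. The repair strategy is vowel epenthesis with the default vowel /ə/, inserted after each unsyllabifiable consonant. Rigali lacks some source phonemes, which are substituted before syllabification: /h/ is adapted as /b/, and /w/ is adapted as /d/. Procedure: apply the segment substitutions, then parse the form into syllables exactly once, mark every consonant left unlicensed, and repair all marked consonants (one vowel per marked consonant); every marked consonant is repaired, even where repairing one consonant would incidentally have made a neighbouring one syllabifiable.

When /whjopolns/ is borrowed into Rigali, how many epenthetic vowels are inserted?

After substitution the input is /dbjopolns/.
The unsyllabifiable consonants are /d/, /b/, /l/, /n/, /s/; each receives one epenthetic vowel.

5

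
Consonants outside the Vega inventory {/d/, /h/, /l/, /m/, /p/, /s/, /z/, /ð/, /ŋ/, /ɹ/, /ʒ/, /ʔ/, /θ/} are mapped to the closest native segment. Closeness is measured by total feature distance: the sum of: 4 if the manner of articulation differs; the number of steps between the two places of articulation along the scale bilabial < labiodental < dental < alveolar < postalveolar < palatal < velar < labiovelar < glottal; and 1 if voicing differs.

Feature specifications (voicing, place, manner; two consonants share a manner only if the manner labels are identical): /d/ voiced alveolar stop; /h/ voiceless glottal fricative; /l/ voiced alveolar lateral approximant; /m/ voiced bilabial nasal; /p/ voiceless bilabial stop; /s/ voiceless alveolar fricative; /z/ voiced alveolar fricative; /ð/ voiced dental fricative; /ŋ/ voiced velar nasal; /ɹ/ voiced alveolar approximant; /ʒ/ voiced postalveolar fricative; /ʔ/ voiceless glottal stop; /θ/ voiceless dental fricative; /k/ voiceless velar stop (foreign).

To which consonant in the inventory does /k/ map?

/ʔ/ is closest: same manner (stop), place distance 2 (velar→glottal), same voicing; total 2. Next closest is /d/ at distance 4.

ʔ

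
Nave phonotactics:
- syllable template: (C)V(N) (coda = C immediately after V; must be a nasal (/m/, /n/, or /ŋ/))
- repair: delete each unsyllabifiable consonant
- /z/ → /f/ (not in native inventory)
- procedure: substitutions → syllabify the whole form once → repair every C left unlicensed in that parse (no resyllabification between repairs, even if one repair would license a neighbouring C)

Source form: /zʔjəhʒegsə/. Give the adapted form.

Substitution: /z/ → /f/, giving /fʔjəhʒegsə/.
The consonants /f/, /ʔ/, /h/, /g/ cannot be parsed into a legal (C)V(N) syllable (only a nasal (/m/, /n/, or /ŋ/) is licensed in coda position; onsets are limited to one consonant).
Deleting the stranded consonants removes /f/, /ʔ/, /h/, /g/.

jəʒesə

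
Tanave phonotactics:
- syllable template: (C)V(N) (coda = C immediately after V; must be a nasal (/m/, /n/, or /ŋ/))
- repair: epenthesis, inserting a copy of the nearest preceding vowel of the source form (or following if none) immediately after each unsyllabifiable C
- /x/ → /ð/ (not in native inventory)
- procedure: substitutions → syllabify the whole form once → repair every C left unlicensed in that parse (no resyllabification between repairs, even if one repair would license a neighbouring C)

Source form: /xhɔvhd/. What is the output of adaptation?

ðɔhɔvɔhɔdɔ

Substitution: /x/ → /ð/, giving /ðhɔvhd/.
Syllabifying with onset maximization leaves /ð/, /v/, /h/, /d/ stranded (only a nasal (/m/, /n/, or /ŋ/) is licensed in coda position; onsets are limited to one consonant).
Epenthesis after each stranded consonant: /ð/ → /ðɔ/, /v/ → /vɔ/, /h/ → /hɔ/, /d/ → /dɔ/.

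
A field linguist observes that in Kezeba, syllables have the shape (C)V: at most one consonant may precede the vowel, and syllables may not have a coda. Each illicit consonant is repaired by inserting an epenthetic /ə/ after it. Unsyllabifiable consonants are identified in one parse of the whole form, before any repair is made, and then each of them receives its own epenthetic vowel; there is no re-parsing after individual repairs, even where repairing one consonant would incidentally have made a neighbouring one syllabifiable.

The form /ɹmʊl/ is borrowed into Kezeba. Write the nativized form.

Syllabifying with onset maximization leaves /ɹ/, /l/ stranded (no codas are permitted; onsets are limited to one consonant).
Inserting the epenthetic vowel yields /ɹ/ → /ɹə/, /l/ → /lə/.

ɹəmʊlə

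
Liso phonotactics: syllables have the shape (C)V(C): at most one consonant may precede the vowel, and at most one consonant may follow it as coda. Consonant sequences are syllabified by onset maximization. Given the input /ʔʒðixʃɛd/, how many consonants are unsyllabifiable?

2

Under (C)V(C), the unsyllabifiable consonants are /ʔ/, /ʒ/ (at most one coda consonant is licensed; onsets are limited to one consonant).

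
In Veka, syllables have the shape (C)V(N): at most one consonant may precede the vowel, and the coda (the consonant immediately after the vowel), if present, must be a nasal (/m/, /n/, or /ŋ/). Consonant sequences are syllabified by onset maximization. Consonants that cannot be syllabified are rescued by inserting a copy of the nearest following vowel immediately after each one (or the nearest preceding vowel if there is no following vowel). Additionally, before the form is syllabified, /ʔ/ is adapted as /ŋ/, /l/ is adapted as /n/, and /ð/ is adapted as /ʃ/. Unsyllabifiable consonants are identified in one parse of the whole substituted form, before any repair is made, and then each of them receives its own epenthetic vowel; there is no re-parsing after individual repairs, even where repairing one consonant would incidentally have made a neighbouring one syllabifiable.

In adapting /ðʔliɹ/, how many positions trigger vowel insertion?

After substitution the input is /ʃŋniɹ/.
The unsyllabifiable consonants are /ʃ/, /ŋ/, /ɹ/; each receives one epenthetic vowel.

3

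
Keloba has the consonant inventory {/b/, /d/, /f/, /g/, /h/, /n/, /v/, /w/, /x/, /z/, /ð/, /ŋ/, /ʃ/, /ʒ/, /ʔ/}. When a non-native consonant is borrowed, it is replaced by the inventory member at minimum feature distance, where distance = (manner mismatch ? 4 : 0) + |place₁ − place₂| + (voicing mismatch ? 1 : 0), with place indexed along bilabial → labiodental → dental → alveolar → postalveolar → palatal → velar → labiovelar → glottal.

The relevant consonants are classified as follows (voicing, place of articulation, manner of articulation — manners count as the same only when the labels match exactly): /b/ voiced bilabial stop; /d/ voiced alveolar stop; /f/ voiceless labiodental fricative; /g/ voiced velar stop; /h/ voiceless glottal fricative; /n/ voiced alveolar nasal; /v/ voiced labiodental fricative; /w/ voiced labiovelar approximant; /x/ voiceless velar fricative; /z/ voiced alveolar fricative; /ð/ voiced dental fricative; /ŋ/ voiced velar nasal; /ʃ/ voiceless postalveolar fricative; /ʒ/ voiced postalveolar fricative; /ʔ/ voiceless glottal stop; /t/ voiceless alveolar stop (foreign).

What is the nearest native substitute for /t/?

/d/ is closest: same manner (stop), place distance 0 (alveolar→alveolar), voicing differs (+1); total 1. Next closest is /b/ at distance 4.

d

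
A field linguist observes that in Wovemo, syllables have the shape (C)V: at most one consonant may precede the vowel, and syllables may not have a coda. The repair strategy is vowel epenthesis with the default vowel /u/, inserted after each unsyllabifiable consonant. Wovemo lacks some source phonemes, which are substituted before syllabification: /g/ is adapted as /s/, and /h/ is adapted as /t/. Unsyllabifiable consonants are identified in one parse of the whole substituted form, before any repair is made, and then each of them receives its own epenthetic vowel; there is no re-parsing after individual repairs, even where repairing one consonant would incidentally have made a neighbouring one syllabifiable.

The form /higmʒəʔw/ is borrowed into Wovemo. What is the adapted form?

Substitution: /h/ → /t/, /g/ → /s/, giving /tismʒəʔw/.
Under (C)V, the unsyllabifiable consonants are /s/, /m/, /ʔ/, /w/ (no codas are permitted; onsets are limited to one consonant).
Each unlicensed consonant becomes the onset of a new syllable: /s/ → /su/, /m/ → /mu/, /ʔ/ → /ʔu/, /w/ → /wu/.

tisumuʒəʔuwu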